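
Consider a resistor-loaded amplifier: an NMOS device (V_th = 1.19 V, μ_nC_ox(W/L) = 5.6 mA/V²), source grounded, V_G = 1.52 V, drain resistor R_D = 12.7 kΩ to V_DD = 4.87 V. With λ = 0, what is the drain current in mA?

I_D = 0.305 mA

V_GS = V_G = 1.52 V, so V_ov = 1.52 − 1.19 = 0.33 V.
Assume saturation: I_D = ½ k_n V_ov² = 0.5 × 5.6 × 0.33² = 0.305 mA, giving V_DS = V_DD − I_D R_D = 4.87 − 0.305 × 12.7 = 0.998 V.
V_DS = 0.998 V ≥ V_ov = 0.33 V, confirming saturation.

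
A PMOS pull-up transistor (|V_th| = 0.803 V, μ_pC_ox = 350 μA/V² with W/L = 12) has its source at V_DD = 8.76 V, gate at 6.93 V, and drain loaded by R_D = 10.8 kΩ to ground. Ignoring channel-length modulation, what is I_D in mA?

V_SG = V_DD − V_G = 8.76 − 6.93 = 1.83 V, so V_ov = 1.83 − 0.803 = 1.03 V.
k_p = μ_pC_ox · (W/L) = 4.2 mA/V².
Assume saturation: I_D = ½ k_p V_ov² = 0.5 × 4.2 × 1.03² = 2.21 mA, giving V_SD = V_DD − I_D R_D = 8.76 − 2.21 × 10.8 = -15.2 V.
But -15.2 V < V_ov = 1.03 V, so the device is actually in triode.
In triode I_D = k_p[V_ov V_SD − ½ V_SD²] and I_D = (V_DD − V_SD)/R_D. Equating: 22.7 V_SD² − 47.58 V_SD + 8.76 = 0, giving V_SD = 0.204 V (the root below V_ov).
I_D = (8.76 − 0.204) / 10.8 = 0.792 mA.

I_D = 0.792 mA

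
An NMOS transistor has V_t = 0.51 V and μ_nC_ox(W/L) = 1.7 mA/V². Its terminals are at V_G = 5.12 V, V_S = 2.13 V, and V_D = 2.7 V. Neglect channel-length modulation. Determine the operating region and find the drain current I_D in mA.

V_GS = V_G − V_S = 5.12 − 2.13 = 2.99 V; V_DS = V_D − V_S = 2.7 − 2.13 = 0.57 V.
V_ov = V_GS − V_t = 2.99 − 0.51 = 2.48 V.
Since V_DS = 0.57 V < V_ov = 2.48 V, the device is in the triode region.
I_D = k_n [V_ov · V_DS − ½ V_DS²] = 1.7 × [2.48 × 0.57 − 0.5 × 0.57²] = 2.13 mA.

Triode; I_D = 2.13 mA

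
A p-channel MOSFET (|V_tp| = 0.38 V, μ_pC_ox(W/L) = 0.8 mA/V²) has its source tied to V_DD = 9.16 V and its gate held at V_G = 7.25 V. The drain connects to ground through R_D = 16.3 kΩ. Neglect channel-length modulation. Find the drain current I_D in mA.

I_D = 0.530 mA

V_SG = V_DD − V_G = 9.16 − 7.25 = 1.91 V, so V_ov = 1.91 − 0.38 = 1.53 V.
Assume saturation: I_D = ½ k_p V_ov² = 0.5 × 0.8 × 1.53² = 0.936 mA, giving V_SD = V_DD − I_D R_D = 9.16 − 0.936 × 16.3 = -6.1 V.
But -6.1 V < V_ov = 1.53 V, so the device is actually in triode.
In triode I_D = k_p[V_ov V_SD − ½ V_SD²] and I_D = (V_DD − V_SD)/R_D. Equating: 6.52 V_SD² − 20.95 V_SD + 9.16 = 0, giving V_SD = 0.522 V (the root below V_ov).
I_D = (9.16 − 0.522) / 16.3 = 0.53 mA.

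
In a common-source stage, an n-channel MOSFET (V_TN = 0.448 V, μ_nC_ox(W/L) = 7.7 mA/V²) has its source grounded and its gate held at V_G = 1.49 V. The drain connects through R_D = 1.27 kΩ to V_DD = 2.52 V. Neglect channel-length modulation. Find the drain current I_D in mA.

V_GS = V_G = 1.49 V, so V_ov = 1.49 − 0.448 = 1.04 V.
Assume saturation: I_D = ½ k_n V_ov² = 0.5 × 7.7 × 1.04² = 4.18 mA, giving V_DS = V_DD − I_D R_D = 2.52 − 4.18 × 1.27 = -2.79 V.
But -2.79 V < V_ov = 1.04 V, so the device is actually in triode.
In triode I_D = k_n[V_ov V_DS − ½ V_DS²] and I_D = (V_DD − V_DS)/R_D. Equating: 4.89 V_DS² − 11.19 V_DS + 2.52 = 0, giving V_DS = 0.253 V (the root below V_ov).
I_D = (2.52 − 0.253) / 1.27 = 1.78 mA.

I_D = 1.78 mA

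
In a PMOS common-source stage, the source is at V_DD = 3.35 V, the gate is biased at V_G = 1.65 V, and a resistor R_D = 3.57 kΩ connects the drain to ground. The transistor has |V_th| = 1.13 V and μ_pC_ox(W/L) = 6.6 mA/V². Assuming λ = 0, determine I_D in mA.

I_D = 0.851 mA

V_SG = V_DD − V_G = 3.35 − 1.65 = 1.7 V, so V_ov = 1.7 − 1.13 = 0.57 V.
Assume saturation: I_D = ½ k_p V_ov² = 0.5 × 6.6 × 0.57² = 1.07 mA, giving V_SD = V_DD − I_D R_D = 3.35 − 1.07 × 3.57 = -0.478 V.
But -0.478 V < V_ov = 0.57 V, so the device is actually in triode.
In triode I_D = k_p[V_ov V_SD − ½ V_SD²] and I_D = (V_DD − V_SD)/R_D. Equating: 11.8 V_SD² − 14.43 V_SD + 3.35 = 0, giving V_SD = 0.311 V (the root below V_ov).
I_D = (3.35 − 0.311) / 3.57 = 0.851 mA.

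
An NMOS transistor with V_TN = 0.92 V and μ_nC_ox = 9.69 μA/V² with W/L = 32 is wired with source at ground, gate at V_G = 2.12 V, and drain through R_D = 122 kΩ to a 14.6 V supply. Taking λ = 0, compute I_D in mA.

V_GS = V_G = 2.12 V, so V_ov = 2.12 − 0.92 = 1.2 V.
k_n = μ_nC_ox · (W/L) = 0.3101 mA/V².
Assume saturation: I_D = ½ k_n V_ov² = 0.5 × 0.3101 × 1.2² = 0.223 mA, giving V_DS = V_DD − I_D R_D = 14.6 − 0.223 × 122 = -12.6 V.
But -12.6 V < V_ov = 1.2 V, so the device is actually in triode.
In triode I_D = k_n[V_ov V_DS − ½ V_DS²] and I_D = (V_DD − V_DS)/R_D. Equating: 18.9 V_DS² − 46.4 V_DS + 14.6 = 0, giving V_DS = 0.371 V (the root below V_ov).
I_D = (14.6 − 0.371) / 122 = 0.117 mA.

I_D = 0.117 mA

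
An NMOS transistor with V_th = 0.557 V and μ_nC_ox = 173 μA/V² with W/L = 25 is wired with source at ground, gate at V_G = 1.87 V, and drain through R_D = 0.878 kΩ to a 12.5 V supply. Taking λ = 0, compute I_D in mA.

I_D = 3.73 mA

V_GS = V_G = 1.87 V, so V_ov = 1.87 − 0.557 = 1.31 V.
k_n = μ_nC_ox · (W/L) = 4.325 mA/V².
Assume saturation: I_D = ½ k_n V_ov² = 0.5 × 4.325 × 1.31² = 3.73 mA, giving V_DS = V_DD − I_D R_D = 12.5 − 3.73 × 0.878 = 9.23 V.
V_DS = 9.23 V ≥ V_ov = 1.31 V, confirming saturation.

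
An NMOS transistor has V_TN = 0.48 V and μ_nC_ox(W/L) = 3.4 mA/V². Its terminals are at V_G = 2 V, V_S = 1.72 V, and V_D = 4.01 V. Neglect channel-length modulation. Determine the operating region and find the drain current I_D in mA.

Cutoff; I_D = 0 mA

V_GS = V_G − V_S = 2 − 1.72 = 0.28 V; V_DS = V_D − V_S = 4.01 − 1.72 = 2.29 V.
V_GS = 0.28 V < V_TN = 0.48 V, so the transistor is in cutoff.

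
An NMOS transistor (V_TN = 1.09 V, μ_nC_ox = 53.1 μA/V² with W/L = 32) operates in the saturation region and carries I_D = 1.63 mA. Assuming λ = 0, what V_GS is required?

V_GS = 2.48 V

k_n = μ_nC_ox · (W/L) = 1.699 mA/V².
In saturation I_D = ½ k_n (V_GS − V_TN)², so V_GS − V_TN = √(2 I_D / k_n) = √(2 × 1.63 / 1.699) = 1.39 V.
V_GS = 1.09 + 1.39 = 2.48 V.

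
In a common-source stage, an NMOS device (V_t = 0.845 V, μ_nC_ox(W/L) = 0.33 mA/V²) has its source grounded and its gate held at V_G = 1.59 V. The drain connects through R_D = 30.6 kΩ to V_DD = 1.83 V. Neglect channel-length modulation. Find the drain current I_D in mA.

I_D = 0.0516 mA

V_GS = V_G = 1.59 V, so V_ov = 1.59 − 0.845 = 0.745 V.
Assume saturation: I_D = ½ k_n V_ov² = 0.5 × 0.33 × 0.745² = 0.0916 mA, giving V_DS = V_DD − I_D R_D = 1.83 − 0.0916 × 30.6 = -0.972 V.
But -0.972 V < V_ov = 0.745 V, so the device is actually in triode.
In triode I_D = k_n[V_ov V_DS − ½ V_DS²] and I_D = (V_DD − V_DS)/R_D. Equating: 5.05 V_DS² − 8.523 V_DS + 1.83 = 0, giving V_DS = 0.252 V (the root below V_ov).
I_D = (1.83 − 0.252) / 30.6 = 0.0516 mA.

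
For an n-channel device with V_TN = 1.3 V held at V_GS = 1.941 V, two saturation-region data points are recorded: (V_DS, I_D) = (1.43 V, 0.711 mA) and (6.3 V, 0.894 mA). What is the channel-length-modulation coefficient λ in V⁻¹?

λ = 0.0572 V⁻¹

With V_GS fixed, I_D ∝ (1 + λ V_DS) in saturation, so I_D2/I_D1 = (1 + λ V_DS2)/(1 + λ V_DS1).
0.894/0.711 = 1.257 = (1 + 6.3 λ)/(1 + 1.43 λ).
Solving: λ (I_D1 V_DS2 − I_D2 V_DS1) = I_D2 − I_D1, so λ = (0.894 − 0.711) / (0.711 × 6.3 − 0.894 × 1.43) = 0.183 / 3.2 = 0.0572 V⁻¹.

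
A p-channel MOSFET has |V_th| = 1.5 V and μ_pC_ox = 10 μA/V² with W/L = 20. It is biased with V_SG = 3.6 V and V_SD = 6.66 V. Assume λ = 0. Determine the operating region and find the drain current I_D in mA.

Saturation; I_D = 0.441 mA

k_p = μ_pC_ox · (W/L) = 0.2 mA/V².
V_ov = V_SG − |V_th| = 3.6 − 1.5 = 2.1 V.
Since V_SD = 6.66 V ≥ V_ov = 2.1 V, the device is in saturation.
I_D = ½ k_p V_ov² = 0.5 × 0.2 × 2.1² = 0.441 mA.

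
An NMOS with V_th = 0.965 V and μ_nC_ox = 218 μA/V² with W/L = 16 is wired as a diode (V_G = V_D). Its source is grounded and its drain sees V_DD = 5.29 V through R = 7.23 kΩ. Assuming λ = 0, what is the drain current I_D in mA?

With gate tied to drain, V_GS = V_DS ≥ V_GS − V_th, so the device is in saturation.
k_n = μ_nC_ox · (W/L) = 3.488 mA/V².
KCL at the drain: ½ k_n (V_GS − V_th)² = (V_DD − V_GS)/R.
Let x = V_GS − 0.965. Then 12.6 x² + x − 4.325 = 0, giving x = 0.547 V (positive root), so V_GS = 1.51 V.
I_D = (V_DD − V_GS)/R = (5.29 − 1.51) / 7.23 = 0.522 mA.

I_D = 0.522 mA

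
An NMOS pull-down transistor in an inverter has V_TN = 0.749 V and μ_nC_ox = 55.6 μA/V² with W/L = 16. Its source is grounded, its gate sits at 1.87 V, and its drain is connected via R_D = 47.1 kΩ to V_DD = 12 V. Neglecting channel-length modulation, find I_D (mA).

V_GS = V_G = 1.87 V, so V_ov = 1.87 − 0.749 = 1.12 V.
k_n = μ_nC_ox · (W/L) = 0.8896 mA/V².
Assume saturation: I_D = ½ k_n V_ov² = 0.5 × 0.8896 × 1.12² = 0.559 mA, giving V_DS = V_DD − I_D R_D = 12 − 0.559 × 47.1 = -14.3 V.
But -14.3 V < V_ov = 1.12 V, so the device is actually in triode.
In triode I_D = k_n[V_ov V_DS − ½ V_DS²] and I_D = (V_DD − V_DS)/R_D. Equating: 21 V_DS² − 47.97 V_DS + 12 = 0, giving V_DS = 0.286 V (the root below V_ov).
I_D = (12 − 0.286) / 47.1 = 0.249 mA.

I_D = 0.249 mA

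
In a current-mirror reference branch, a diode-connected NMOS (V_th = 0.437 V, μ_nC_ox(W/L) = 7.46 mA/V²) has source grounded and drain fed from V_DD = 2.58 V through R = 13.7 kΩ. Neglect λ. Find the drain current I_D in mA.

With gate tied to drain, V_GS = V_DS ≥ V_GS − V_th, so the device is in saturation.
KCL at the drain: ½ k_n (V_GS − V_th)² = (V_DD − V_GS)/R.
Let x = V_GS − 0.437. Then 51.1 x² + x − 2.143 = 0, giving x = 0.195 V (positive root), so V_GS = 0.632 V.
I_D = (V_DD − V_GS)/R = (2.58 − 0.632) / 13.7 = 0.142 mA.

I_D = 0.142 mA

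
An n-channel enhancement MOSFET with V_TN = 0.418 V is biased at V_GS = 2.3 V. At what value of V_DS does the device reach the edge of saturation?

The boundary between triode and saturation is V_DS = V_GS − V_TN = V_ov.
V_ov = 2.3 − 0.418 = 1.88 V.

V_DS,sat = 1.88 V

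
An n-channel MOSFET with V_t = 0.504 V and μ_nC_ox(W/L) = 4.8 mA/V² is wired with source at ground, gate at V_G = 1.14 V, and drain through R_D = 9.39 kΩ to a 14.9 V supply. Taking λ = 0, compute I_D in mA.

I_D = 0.971 mA

V_GS = V_G = 1.14 V, so V_ov = 1.14 − 0.504 = 0.636 V.
Assume saturation: I_D = ½ k_n V_ov² = 0.5 × 4.8 × 0.636² = 0.971 mA, giving V_DS = V_DD − I_D R_D = 14.9 − 0.971 × 9.39 = 5.78 V.
V_DS = 5.78 V ≥ V_ov = 0.636 V, confirming saturation.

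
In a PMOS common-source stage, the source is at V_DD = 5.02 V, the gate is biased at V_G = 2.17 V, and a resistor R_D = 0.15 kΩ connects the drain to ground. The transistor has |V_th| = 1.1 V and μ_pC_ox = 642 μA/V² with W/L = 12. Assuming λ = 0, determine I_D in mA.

V_SG = V_DD − V_G = 5.02 − 2.17 = 2.85 V, so V_ov = 2.85 − 1.1 = 1.75 V.
k_p = μ_pC_ox · (W/L) = 7.704 mA/V².
Assume saturation: I_D = ½ k_p V_ov² = 0.5 × 7.704 × 1.75² = 11.8 mA, giving V_SD = V_DD − I_D R_D = 5.02 − 11.8 × 0.15 = 3.25 V.
V_SD = 3.25 V ≥ V_ov = 1.75 V, confirming saturation.

I_D = 11.8 mA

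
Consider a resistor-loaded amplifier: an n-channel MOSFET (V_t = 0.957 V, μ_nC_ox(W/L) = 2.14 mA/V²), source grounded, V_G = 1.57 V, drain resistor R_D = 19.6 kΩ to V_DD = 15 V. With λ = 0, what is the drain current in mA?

I_D = 0.402 mA

V_GS = V_G = 1.57 V, so V_ov = 1.57 − 0.957 = 0.613 V.
Assume saturation: I_D = ½ k_n V_ov² = 0.5 × 2.14 × 0.613² = 0.402 mA, giving V_DS = V_DD − I_D R_D = 15 − 0.402 × 19.6 = 7.12 V.
V_DS = 7.12 V ≥ V_ov = 0.613 V, confirming saturation.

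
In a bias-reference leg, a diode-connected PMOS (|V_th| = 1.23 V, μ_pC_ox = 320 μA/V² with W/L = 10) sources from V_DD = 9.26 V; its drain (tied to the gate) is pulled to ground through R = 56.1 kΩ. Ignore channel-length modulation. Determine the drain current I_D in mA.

With gate tied to drain, V_SG = V_SD ≥ V_SG − |V_th|, so the device is in saturation.
k_p = μ_pC_ox · (W/L) = 3.2 mA/V².
KCL at the drain: ½ k_p (V_SG − |V_th|)² = (V_DD − V_SG)/R.
Let x = V_SG − 1.23. Then 89.8 x² + x − 8.03 = 0, giving x = 0.294 V (positive root), so V_SG = 1.52 V.
I_D = (V_DD − V_SG)/R = (9.26 − 1.52) / 56.1 = 0.138 mA.

I_D = 0.138 mA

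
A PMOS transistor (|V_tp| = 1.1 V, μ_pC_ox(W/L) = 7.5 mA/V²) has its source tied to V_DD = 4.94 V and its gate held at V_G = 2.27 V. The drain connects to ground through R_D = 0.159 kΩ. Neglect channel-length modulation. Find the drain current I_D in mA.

I_D = 9.24 mA

V_SG = V_DD − V_G = 4.94 − 2.27 = 2.67 V, so V_ov = 2.67 − 1.1 = 1.57 V.
Assume saturation: I_D = ½ k_p V_ov² = 0.5 × 7.5 × 1.57² = 9.24 mA, giving V_SD = V_DD − I_D R_D = 4.94 − 9.24 × 0.159 = 3.47 V.
V_SD = 3.47 V ≥ V_ov = 1.57 V, confirming saturation.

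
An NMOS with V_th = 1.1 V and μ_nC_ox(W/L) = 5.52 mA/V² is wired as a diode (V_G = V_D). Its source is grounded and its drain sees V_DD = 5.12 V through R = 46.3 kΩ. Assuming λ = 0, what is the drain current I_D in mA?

With gate tied to drain, V_GS = V_DS ≥ V_GS − V_th, so the device is in saturation.
KCL at the drain: ½ k_n (V_GS − V_th)² = (V_DD − V_GS)/R.
Let x = V_GS − 1.1. Then 128 x² + x − 4.02 = 0, giving x = 0.173 V (positive root), so V_GS = 1.27 V.
I_D = (V_DD − V_GS)/R = (5.12 − 1.27) / 46.3 = 0.0831 mA.

I_D = 0.0831 mA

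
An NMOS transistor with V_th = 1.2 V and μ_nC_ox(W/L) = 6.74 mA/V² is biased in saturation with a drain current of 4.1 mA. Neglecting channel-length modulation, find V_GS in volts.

In saturation I_D = ½ k_n (V_GS − V_th)², so V_GS − V_th = √(2 I_D / k_n) = √(2 × 4.1 / 6.74) = 1.1 V.
V_GS = 1.2 + 1.1 = 2.3 V.

V_GS = 2.30 V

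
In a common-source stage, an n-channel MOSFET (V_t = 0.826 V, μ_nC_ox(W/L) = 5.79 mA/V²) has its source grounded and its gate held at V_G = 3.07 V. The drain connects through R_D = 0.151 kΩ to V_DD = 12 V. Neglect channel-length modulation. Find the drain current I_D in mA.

I_D = 14.6 mA

V_GS = V_G = 3.07 V, so V_ov = 3.07 − 0.826 = 2.24 V.
Assume saturation: I_D = ½ k_n V_ov² = 0.5 × 5.79 × 2.24² = 14.6 mA, giving V_DS = V_DD − I_D R_D = 12 − 14.6 × 0.151 = 9.8 V.
V_DS = 9.8 V ≥ V_ov = 2.24 V, confirming saturation.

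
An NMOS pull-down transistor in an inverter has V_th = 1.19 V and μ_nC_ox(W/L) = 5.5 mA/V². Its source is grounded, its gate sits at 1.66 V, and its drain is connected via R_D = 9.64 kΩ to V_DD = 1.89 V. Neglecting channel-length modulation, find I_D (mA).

I_D = 0.188 mA

V_GS = V_G = 1.66 V, so V_ov = 1.66 − 1.19 = 0.47 V.
Assume saturation: I_D = ½ k_n V_ov² = 0.5 × 5.5 × 0.47² = 0.607 mA, giving V_DS = V_DD − I_D R_D = 1.89 − 0.607 × 9.64 = -3.97 V.
But -3.97 V < V_ov = 0.47 V, so the device is actually in triode.
In triode I_D = k_n[V_ov V_DS − ½ V_DS²] and I_D = (V_DD − V_DS)/R_D. Equating: 26.5 V_DS² − 25.92 V_DS + 1.89 = 0, giving V_DS = 0.0794 V (the root below V_ov).
I_D = (1.89 − 0.0794) / 9.64 = 0.188 mA.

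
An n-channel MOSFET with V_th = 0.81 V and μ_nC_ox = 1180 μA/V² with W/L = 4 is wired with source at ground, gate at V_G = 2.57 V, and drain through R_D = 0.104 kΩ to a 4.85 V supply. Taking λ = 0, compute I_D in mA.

I_D = 7.31 mA

V_GS = V_G = 2.57 V, so V_ov = 2.57 − 0.81 = 1.76 V.
k_n = μ_nC_ox · (W/L) = 4.72 mA/V².
Assume saturation: I_D = ½ k_n V_ov² = 0.5 × 4.72 × 1.76² = 7.31 mA, giving V_DS = V_DD − I_D R_D = 4.85 − 7.31 × 0.104 = 4.09 V.
V_DS = 4.09 V ≥ V_ov = 1.76 V, confirming saturation.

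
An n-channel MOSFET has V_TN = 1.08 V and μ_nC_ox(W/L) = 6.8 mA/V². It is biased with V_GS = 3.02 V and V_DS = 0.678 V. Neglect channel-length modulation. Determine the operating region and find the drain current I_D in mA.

Triode; I_D = 7.38 mA

V_ov = V_GS − V_TN = 3.02 − 1.08 = 1.94 V.
Since V_DS = 0.678 V < V_ov = 1.94 V, the device is in the triode region.
I_D = k_n [V_ov · V_DS − ½ V_DS²] = 6.8 × [1.94 × 0.678 − 0.5 × 0.678²] = 7.38 mA.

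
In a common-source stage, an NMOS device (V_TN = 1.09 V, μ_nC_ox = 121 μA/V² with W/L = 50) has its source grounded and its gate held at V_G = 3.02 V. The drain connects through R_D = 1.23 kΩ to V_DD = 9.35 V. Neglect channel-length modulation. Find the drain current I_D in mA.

V_GS = V_G = 3.02 V, so V_ov = 3.02 − 1.09 = 1.93 V.
k_n = μ_nC_ox · (W/L) = 6.05 mA/V².
Assume saturation: I_D = ½ k_n V_ov² = 0.5 × 6.05 × 1.93² = 11.3 mA, giving V_DS = V_DD − I_D R_D = 9.35 − 11.3 × 1.23 = -4.51 V.
But -4.51 V < V_ov = 1.93 V, so the device is actually in triode.
In triode I_D = k_n[V_ov V_DS − ½ V_DS²] and I_D = (V_DD − V_DS)/R_D. Equating: 3.72 V_DS² − 15.36 V_DS + 9.35 = 0, giving V_DS = 0.742 V (the root below V_ov).
I_D = (9.35 − 0.742) / 1.23 = 7 mA.

I_D = 7.00 mA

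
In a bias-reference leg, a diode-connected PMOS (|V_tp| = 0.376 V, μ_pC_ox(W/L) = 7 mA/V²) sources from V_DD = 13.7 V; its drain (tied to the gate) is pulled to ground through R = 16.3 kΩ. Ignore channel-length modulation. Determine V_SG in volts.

With gate tied to drain, V_SG = V_SD ≥ V_SG − |V_tp|, so the device is in saturation.
KCL at the drain: ½ k_p (V_SG − |V_tp|)² = (V_DD − V_SG)/R.
Let x = V_SG − 0.376. Then 57.1 x² + x − 13.32 = 0, giving x = 0.475 V (positive root), so V_SG = 0.851 V.
I_D = (V_DD − V_SG)/R = (13.7 − 0.851) / 16.3 = 0.788 mA.

V_SG = 0.851 V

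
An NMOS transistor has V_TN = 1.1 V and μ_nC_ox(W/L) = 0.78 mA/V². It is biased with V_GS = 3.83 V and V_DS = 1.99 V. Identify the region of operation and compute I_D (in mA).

Triode; I_D = 2.69 mA

V_ov = V_GS − V_TN = 3.83 − 1.1 = 2.73 V.
Since V_DS = 1.99 V < V_ov = 2.73 V, the device is in the triode region.
I_D = k_n [V_ov · V_DS − ½ V_DS²] = 0.78 × [2.73 × 1.99 − 0.5 × 1.99²] = 2.69 mA.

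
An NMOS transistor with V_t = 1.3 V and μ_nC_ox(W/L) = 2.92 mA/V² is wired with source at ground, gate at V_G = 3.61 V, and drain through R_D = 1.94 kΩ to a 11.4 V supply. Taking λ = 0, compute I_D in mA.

V_GS = V_G = 3.61 V, so V_ov = 3.61 − 1.3 = 2.31 V.
Assume saturation: I_D = ½ k_n V_ov² = 0.5 × 2.92 × 2.31² = 7.79 mA, giving V_DS = V_DD − I_D R_D = 11.4 − 7.79 × 1.94 = -3.71 V.
But -3.71 V < V_ov = 2.31 V, so the device is actually in triode.
In triode I_D = k_n[V_ov V_DS − ½ V_DS²] and I_D = (V_DD − V_DS)/R_D. Equating: 2.83 V_DS² − 14.09 V_DS + 11.4 = 0, giving V_DS = 1.02 V (the root below V_ov).
I_D = (11.4 − 1.02) / 1.94 = 5.35 mA.

I_D = 5.35 mA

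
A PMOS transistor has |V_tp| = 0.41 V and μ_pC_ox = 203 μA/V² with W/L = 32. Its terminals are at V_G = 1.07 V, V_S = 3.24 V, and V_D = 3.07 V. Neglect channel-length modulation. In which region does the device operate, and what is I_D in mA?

V_SG = V_S − V_G = 3.24 − 1.07 = 2.17 V; V_SD = V_S − V_D = 3.24 − 3.07 = 0.17 V.
k_p = μ_pC_ox · (W/L) = 6.496 mA/V².
V_ov = V_SG − |V_tp| = 2.17 − 0.41 = 1.76 V.
Since V_SD = 0.17 V < V_ov = 1.76 V, the device is in the triode region.
I_D = k_p [V_ov · V_SD − ½ V_SD²] = 6.496 × [1.76 × 0.17 − 0.5 × 0.17²] = 1.85 mA.

Triode; I_D = 1.85 mA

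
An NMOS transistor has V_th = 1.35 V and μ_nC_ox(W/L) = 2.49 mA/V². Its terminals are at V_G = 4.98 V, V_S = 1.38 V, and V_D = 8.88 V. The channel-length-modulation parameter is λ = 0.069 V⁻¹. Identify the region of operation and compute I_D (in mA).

Saturation; I_D = 9.56 mA

V_GS = V_G − V_S = 4.98 − 1.38 = 3.6 V; V_DS = V_D − V_S = 8.88 − 1.38 = 7.5 V.
V_ov = V_GS − V_th = 3.6 − 1.35 = 2.25 V.
Since V_DS = 7.5 V ≥ V_ov = 2.25 V, the device is in saturation.
I_D = ½ k_n V_ov² (1 + λ V_DS) = 0.5 × 2.49 × 2.25² × (1 + 0.069 × 7.5) = 9.56 mA.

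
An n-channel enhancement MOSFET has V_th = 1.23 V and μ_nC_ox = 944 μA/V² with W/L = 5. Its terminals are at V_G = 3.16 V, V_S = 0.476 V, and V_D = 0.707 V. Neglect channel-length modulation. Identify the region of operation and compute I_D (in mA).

Triode; I_D = 1.46 mA

V_GS = V_G − V_S = 3.16 − 0.476 = 2.68 V; V_DS = V_D − V_S = 0.707 − 0.476 = 0.231 V.
k_n = μ_nC_ox · (W/L) = 4.72 mA/V².
V_ov = V_GS − V_th = 2.68 − 1.23 = 1.45 V.
Since V_DS = 0.231 V < V_ov = 1.45 V, the device is in the triode region.
I_D = k_n [V_ov · V_DS − ½ V_DS²] = 4.72 × [1.45 × 0.231 − 0.5 × 0.231²] = 1.46 mA.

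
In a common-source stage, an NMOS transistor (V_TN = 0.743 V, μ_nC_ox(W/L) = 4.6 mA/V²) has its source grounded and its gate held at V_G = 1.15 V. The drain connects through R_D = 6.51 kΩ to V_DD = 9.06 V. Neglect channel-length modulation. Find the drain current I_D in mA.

V_GS = V_G = 1.15 V, so V_ov = 1.15 − 0.743 = 0.407 V.
Assume saturation: I_D = ½ k_n V_ov² = 0.5 × 4.6 × 0.407² = 0.381 mA, giving V_DS = V_DD − I_D R_D = 9.06 − 0.381 × 6.51 = 6.58 V.
V_DS = 6.58 V ≥ V_ov = 0.407 V, confirming saturation.

I_D = 0.381 mA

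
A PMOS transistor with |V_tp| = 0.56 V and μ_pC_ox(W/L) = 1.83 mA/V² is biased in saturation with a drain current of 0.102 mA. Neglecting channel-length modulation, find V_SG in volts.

V_SG = 0.894 V

In saturation I_D = ½ k_p (V_SG − |V_tp|)², so V_SG − |V_tp| = √(2 I_D / k_p) = √(2 × 0.102 / 1.83) = 0.334 V.
V_SG = 0.56 + 0.334 = 0.894 V.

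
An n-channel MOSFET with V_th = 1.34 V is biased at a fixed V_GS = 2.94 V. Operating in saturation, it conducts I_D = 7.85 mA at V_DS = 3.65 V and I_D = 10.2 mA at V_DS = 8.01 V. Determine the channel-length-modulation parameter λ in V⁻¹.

With V_GS fixed, I_D ∝ (1 + λ V_DS) in saturation, so I_D2/I_D1 = (1 + λ V_DS2)/(1 + λ V_DS1).
10.2/7.85 = 1.299 = (1 + 8.01 λ)/(1 + 3.65 λ).
Solving: λ (I_D1 V_DS2 − I_D2 V_DS1) = I_D2 − I_D1, so λ = (10.2 − 7.85) / (7.85 × 8.01 − 10.2 × 3.65) = 2.35 / 25.6 = 0.0916 V⁻¹.

λ = 0.0916 V⁻¹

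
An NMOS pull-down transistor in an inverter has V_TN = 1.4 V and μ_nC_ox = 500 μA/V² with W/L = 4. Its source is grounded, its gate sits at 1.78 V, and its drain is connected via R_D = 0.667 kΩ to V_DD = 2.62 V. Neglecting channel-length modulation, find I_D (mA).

I_D = 0.144 mA

V_GS = V_G = 1.78 V, so V_ov = 1.78 − 1.4 = 0.38 V.
k_n = μ_nC_ox · (W/L) = 2 mA/V².
Assume saturation: I_D = ½ k_n V_ov² = 0.5 × 2 × 0.38² = 0.144 mA, giving V_DS = V_DD − I_D R_D = 2.62 − 0.144 × 0.667 = 2.52 V.
V_DS = 2.52 V ≥ V_ov = 0.38 V, confirming saturation.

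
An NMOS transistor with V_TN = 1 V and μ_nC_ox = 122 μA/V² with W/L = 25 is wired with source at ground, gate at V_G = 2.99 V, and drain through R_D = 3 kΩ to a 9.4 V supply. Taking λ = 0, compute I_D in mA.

I_D = 2.94 mA

V_GS = V_G = 2.99 V, so V_ov = 2.99 − 1 = 1.99 V.
k_n = μ_nC_ox · (W/L) = 3.05 mA/V².
Assume saturation: I_D = ½ k_n V_ov² = 0.5 × 3.05 × 1.99² = 6.04 mA, giving V_DS = V_DD − I_D R_D = 9.4 − 6.04 × 3 = -8.72 V.
But -8.72 V < V_ov = 1.99 V, so the device is actually in triode.
In triode I_D = k_n[V_ov V_DS − ½ V_DS²] and I_D = (V_DD − V_DS)/R_D. Equating: 4.57 V_DS² − 19.21 V_DS + 9.4 = 0, giving V_DS = 0.566 V (the root below V_ov).
I_D = (9.4 − 0.566) / 3 = 2.94 mA.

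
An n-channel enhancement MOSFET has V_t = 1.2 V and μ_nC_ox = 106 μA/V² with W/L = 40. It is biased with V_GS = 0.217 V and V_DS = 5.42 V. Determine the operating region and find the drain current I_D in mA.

V_GS = 0.217 V < V_t = 1.2 V, so the transistor is in cutoff.

Cutoff; I_D = 0 mA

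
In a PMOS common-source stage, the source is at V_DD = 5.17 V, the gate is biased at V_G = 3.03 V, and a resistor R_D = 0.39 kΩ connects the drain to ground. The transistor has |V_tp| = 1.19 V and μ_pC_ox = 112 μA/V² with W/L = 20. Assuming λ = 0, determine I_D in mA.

I_D = 1.01 mA

V_SG = V_DD − V_G = 5.17 − 3.03 = 2.14 V, so V_ov = 2.14 − 1.19 = 0.95 V.
k_p = μ_pC_ox · (W/L) = 2.24 mA/V².
Assume saturation: I_D = ½ k_p V_ov² = 0.5 × 2.24 × 0.95² = 1.01 mA, giving V_SD = V_DD − I_D R_D = 5.17 − 1.01 × 0.39 = 4.78 V.
V_SD = 4.78 V ≥ V_ov = 0.95 V, confirming saturation.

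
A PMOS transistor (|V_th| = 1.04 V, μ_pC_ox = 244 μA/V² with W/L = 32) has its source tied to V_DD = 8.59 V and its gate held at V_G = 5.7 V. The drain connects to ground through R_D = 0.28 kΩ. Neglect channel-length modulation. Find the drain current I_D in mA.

I_D = 13.4 mA

V_SG = V_DD − V_G = 8.59 − 5.7 = 2.89 V, so V_ov = 2.89 − 1.04 = 1.85 V.
k_p = μ_pC_ox · (W/L) = 7.808 mA/V².
Assume saturation: I_D = ½ k_p V_ov² = 0.5 × 7.808 × 1.85² = 13.4 mA, giving V_SD = V_DD − I_D R_D = 8.59 − 13.4 × 0.28 = 4.85 V.
V_SD = 4.85 V ≥ V_ov = 1.85 V, confirming saturation.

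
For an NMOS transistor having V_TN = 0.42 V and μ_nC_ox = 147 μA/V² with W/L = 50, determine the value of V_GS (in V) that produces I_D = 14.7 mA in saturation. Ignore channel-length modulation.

V_GS = 2.42 V

k_n = μ_nC_ox · (W/L) = 7.35 mA/V².
In saturation I_D = ½ k_n (V_GS − V_TN)², so V_GS − V_TN = √(2 I_D / k_n) = √(2 × 14.7 / 7.35) = 2 V.
V_GS = 0.42 + 2 = 2.42 V.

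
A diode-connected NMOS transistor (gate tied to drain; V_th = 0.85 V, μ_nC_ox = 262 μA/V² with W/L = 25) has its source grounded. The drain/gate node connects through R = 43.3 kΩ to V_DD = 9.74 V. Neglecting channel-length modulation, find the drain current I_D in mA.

I_D = 0.200 mA

With gate tied to drain, V_GS = V_DS ≥ V_GS − V_th, so the device is in saturation.
k_n = μ_nC_ox · (W/L) = 6.55 mA/V².
KCL at the drain: ½ k_n (V_GS − V_th)² = (V_DD − V_GS)/R.
Let x = V_GS − 0.85. Then 142 x² + x − 8.89 = 0, giving x = 0.247 V (positive root), so V_GS = 1.1 V.
I_D = (V_DD − V_GS)/R = (9.74 − 1.1) / 43.3 = 0.2 mA.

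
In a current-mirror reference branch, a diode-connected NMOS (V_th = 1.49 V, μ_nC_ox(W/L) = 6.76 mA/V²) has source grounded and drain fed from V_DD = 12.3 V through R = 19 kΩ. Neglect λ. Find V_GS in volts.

With gate tied to drain, V_GS = V_DS ≥ V_GS − V_th, so the device is in saturation.
KCL at the drain: ½ k_n (V_GS − V_th)² = (V_DD − V_GS)/R.
Let x = V_GS − 1.49. Then 64.2 x² + x − 10.81 = 0, giving x = 0.403 V (positive root), so V_GS = 1.89 V.
I_D = (V_DD − V_GS)/R = (12.3 − 1.89) / 19 = 0.548 mA.

V_GS = 1.89 V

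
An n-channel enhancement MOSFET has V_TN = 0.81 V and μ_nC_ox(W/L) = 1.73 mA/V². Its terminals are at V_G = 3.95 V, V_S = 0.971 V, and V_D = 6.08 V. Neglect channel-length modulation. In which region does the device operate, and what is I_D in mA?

Saturation; I_D = 4.07 mA

V_GS = V_G − V_S = 3.95 − 0.971 = 2.98 V; V_DS = V_D − V_S = 6.08 − 0.971 = 5.11 V.
V_ov = V_GS − V_TN = 2.98 − 0.81 = 2.17 V.
Since V_DS = 5.11 V ≥ V_ov = 2.17 V, the device is in saturation.
I_D = ½ k_n V_ov² = 0.5 × 1.73 × 2.17² = 4.07 mA.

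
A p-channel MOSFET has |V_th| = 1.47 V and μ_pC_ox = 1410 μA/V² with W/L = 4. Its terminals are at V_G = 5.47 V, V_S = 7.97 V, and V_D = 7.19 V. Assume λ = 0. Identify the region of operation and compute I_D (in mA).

V_SG = V_S − V_G = 7.97 − 5.47 = 2.5 V; V_SD = V_S − V_D = 7.97 − 7.19 = 0.78 V.
k_p = μ_pC_ox · (W/L) = 5.64 mA/V².
V_ov = V_SG − |V_th| = 2.5 − 1.47 = 1.03 V.
Since V_SD = 0.78 V < V_ov = 1.03 V, the device is in the triode region.
I_D = k_p [V_ov · V_SD − ½ V_SD²] = 5.64 × [1.03 × 0.78 − 0.5 × 0.78²] = 2.82 mA.

Triode; I_D = 2.82 mA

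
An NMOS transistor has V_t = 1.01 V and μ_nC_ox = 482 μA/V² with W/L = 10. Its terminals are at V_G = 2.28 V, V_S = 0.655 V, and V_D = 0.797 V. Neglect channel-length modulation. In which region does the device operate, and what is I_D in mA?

V_GS = V_G − V_S = 2.28 − 0.655 = 1.62 V; V_DS = V_D − V_S = 0.797 − 0.655 = 0.142 V.
k_n = μ_nC_ox · (W/L) = 4.82 mA/V².
V_ov = V_GS − V_t = 1.62 − 1.01 = 0.615 V.
Since V_DS = 0.142 V < V_ov = 0.615 V, the device is in the triode region.
I_D = k_n [V_ov · V_DS − ½ V_DS²] = 4.82 × [0.615 × 0.142 − 0.5 × 0.142²] = 0.372 mA.

Triode; I_D = 0.372 mA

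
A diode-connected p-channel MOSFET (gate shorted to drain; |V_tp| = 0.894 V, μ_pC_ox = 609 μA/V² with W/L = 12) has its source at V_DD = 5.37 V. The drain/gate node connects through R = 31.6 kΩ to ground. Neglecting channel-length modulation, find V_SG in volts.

With gate tied to drain, V_SG = V_SD ≥ V_SG − |V_tp|, so the device is in saturation.
k_p = μ_pC_ox · (W/L) = 7.308 mA/V².
KCL at the drain: ½ k_p (V_SG − |V_tp|)² = (V_DD − V_SG)/R.
Let x = V_SG − 0.894. Then 115 x² + x − 4.476 = 0, giving x = 0.193 V (positive root), so V_SG = 1.09 V.
I_D = (V_DD − V_SG)/R = (5.37 − 1.09) / 31.6 = 0.136 mA.

V_SG = 1.09 V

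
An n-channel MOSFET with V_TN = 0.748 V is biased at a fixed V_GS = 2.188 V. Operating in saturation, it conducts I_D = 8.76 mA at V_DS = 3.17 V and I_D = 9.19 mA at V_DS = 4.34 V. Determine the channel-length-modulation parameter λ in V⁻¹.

λ = 0.0484 V⁻¹

With V_GS fixed, I_D ∝ (1 + λ V_DS) in saturation, so I_D2/I_D1 = (1 + λ V_DS2)/(1 + λ V_DS1).
9.19/8.76 = 1.049 = (1 + 4.34 λ)/(1 + 3.17 λ).
Solving: λ (I_D1 V_DS2 − I_D2 V_DS1) = I_D2 − I_D1, so λ = (9.19 − 8.76) / (8.76 × 4.34 − 9.19 × 3.17) = 0.43 / 8.89 = 0.0484 V⁻¹.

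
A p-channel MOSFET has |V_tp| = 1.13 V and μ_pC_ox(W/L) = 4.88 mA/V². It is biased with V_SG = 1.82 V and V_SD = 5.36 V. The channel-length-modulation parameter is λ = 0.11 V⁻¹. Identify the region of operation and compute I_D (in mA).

Saturation; I_D = 1.85 mA

V_ov = V_SG − |V_tp| = 1.82 − 1.13 = 0.69 V.
Since V_SD = 5.36 V ≥ V_ov = 0.69 V, the device is in saturation.
I_D = ½ k_p V_ov² (1 + λ V_SD) = 0.5 × 4.88 × 0.69² × (1 + 0.11 × 5.36) = 1.85 mA.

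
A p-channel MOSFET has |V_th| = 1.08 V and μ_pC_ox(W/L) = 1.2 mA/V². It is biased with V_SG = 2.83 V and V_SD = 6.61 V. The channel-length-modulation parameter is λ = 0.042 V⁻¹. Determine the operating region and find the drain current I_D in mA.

Saturation; I_D = 2.35 mA

V_ov = V_SG − |V_th| = 2.83 − 1.08 = 1.75 V.
Since V_SD = 6.61 V ≥ V_ov = 1.75 V, the device is in saturation.
I_D = ½ k_p V_ov² (1 + λ V_SD) = 0.5 × 1.2 × 1.75² × (1 + 0.042 × 6.61) = 2.35 mA.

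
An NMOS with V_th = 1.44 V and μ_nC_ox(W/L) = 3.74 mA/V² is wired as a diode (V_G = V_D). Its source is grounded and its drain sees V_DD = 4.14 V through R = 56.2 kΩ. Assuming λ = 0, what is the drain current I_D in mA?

I_D = 0.0453 mA

With gate tied to drain, V_GS = V_DS ≥ V_GS − V_th, so the device is in saturation.
KCL at the drain: ½ k_n (V_GS − V_th)² = (V_DD − V_GS)/R.
Let x = V_GS − 1.44. Then 105 x² + x − 2.7 = 0, giving x = 0.156 V (positive root), so V_GS = 1.6 V.
I_D = (V_DD − V_GS)/R = (4.14 − 1.6) / 56.2 = 0.0453 mA.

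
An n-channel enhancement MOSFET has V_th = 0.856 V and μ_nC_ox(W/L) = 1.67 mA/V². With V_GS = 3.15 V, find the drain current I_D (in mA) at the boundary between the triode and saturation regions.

At the boundary V_DS = V_ov = V_GS − V_th = 3.15 − 0.856 = 2.29 V.
I_D = ½ k_n V_ov² = 0.5 × 1.67 × 2.29² = 4.39 mA.

I_D = 4.39 mA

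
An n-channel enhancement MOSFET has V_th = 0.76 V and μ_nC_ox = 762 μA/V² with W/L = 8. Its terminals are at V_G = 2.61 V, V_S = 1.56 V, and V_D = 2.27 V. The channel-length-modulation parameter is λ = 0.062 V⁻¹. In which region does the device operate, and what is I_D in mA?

V_GS = V_G − V_S = 2.61 − 1.56 = 1.05 V; V_DS = V_D − V_S = 2.27 − 1.56 = 0.71 V.
k_n = μ_nC_ox · (W/L) = 6.096 mA/V².
V_ov = V_GS − V_th = 1.05 − 0.76 = 0.29 V.
Since V_DS = 0.71 V ≥ V_ov = 0.29 V, the device is in saturation.
I_D = ½ k_n V_ov² (1 + λ V_DS) = 0.5 × 6.096 × 0.29² × (1 + 0.062 × 0.71) = 0.268 mA.

Saturation; I_D = 0.268 mA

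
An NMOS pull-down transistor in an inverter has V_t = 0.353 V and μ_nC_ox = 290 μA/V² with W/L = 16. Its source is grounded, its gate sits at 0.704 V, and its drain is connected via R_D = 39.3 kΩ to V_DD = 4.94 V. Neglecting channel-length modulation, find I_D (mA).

I_D = 0.123 mA

V_GS = V_G = 0.704 V, so V_ov = 0.704 − 0.353 = 0.351 V.
k_n = μ_nC_ox · (W/L) = 4.64 mA/V².
Assume saturation: I_D = ½ k_n V_ov² = 0.5 × 4.64 × 0.351² = 0.286 mA, giving V_DS = V_DD − I_D R_D = 4.94 − 0.286 × 39.3 = -6.29 V.
But -6.29 V < V_ov = 0.351 V, so the device is actually in triode.
In triode I_D = k_n[V_ov V_DS − ½ V_DS²] and I_D = (V_DD − V_DS)/R_D. Equating: 91.2 V_DS² − 65.01 V_DS + 4.94 = 0, giving V_DS = 0.0865 V (the root below V_ov).
I_D = (4.94 − 0.0865) / 39.3 = 0.123 mA.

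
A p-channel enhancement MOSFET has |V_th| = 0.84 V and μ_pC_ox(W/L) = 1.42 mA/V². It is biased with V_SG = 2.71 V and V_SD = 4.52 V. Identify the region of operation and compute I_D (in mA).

Saturation; I_D = 2.48 mA

V_ov = V_SG − |V_th| = 2.71 − 0.84 = 1.87 V.
Since V_SD = 4.52 V ≥ V_ov = 1.87 V, the device is in saturation.
I_D = ½ k_p V_ov² = 0.5 × 1.42 × 1.87² = 2.48 mA.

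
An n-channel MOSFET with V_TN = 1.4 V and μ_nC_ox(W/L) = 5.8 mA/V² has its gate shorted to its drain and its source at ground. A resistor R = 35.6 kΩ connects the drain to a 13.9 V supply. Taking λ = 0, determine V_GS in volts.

With gate tied to drain, V_GS = V_DS ≥ V_GS − V_TN, so the device is in saturation.
KCL at the drain: ½ k_n (V_GS − V_TN)² = (V_DD − V_GS)/R.
Let x = V_GS − 1.4. Then 103 x² + x − 12.5 = 0, giving x = 0.343 V (positive root), so V_GS = 1.74 V.
I_D = (V_DD − V_GS)/R = (13.9 − 1.74) / 35.6 = 0.341 mA.

V_GS = 1.74 V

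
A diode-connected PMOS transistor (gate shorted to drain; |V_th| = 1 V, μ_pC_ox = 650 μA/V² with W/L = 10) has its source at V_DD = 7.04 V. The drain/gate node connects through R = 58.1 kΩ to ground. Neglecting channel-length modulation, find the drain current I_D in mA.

With gate tied to drain, V_SG = V_SD ≥ V_SG − |V_th|, so the device is in saturation.
k_p = μ_pC_ox · (W/L) = 6.5 mA/V².
KCL at the drain: ½ k_p (V_SG − |V_th|)² = (V_DD − V_SG)/R.
Let x = V_SG − 1. Then 189 x² + x − 6.04 = 0, giving x = 0.176 V (positive root), so V_SG = 1.18 V.
I_D = (V_DD − V_SG)/R = (7.04 − 1.18) / 58.1 = 0.101 mA.

I_D = 0.101 mA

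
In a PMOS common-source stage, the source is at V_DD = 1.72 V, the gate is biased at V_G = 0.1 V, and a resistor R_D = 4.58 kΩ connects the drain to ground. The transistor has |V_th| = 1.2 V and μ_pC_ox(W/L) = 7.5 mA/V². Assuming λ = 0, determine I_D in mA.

V_SG = V_DD − V_G = 1.72 − 0.1 = 1.62 V, so V_ov = 1.62 − 1.2 = 0.42 V.
Assume saturation: I_D = ½ k_p V_ov² = 0.5 × 7.5 × 0.42² = 0.661 mA, giving V_SD = V_DD − I_D R_D = 1.72 − 0.661 × 4.58 = -1.31 V.
But -1.31 V < V_ov = 0.42 V, so the device is actually in triode.
In triode I_D = k_p[V_ov V_SD − ½ V_SD²] and I_D = (V_DD − V_SD)/R_D. Equating: 17.2 V_SD² − 15.43 V_SD + 1.72 = 0, giving V_SD = 0.13 V (the root below V_ov).
I_D = (1.72 − 0.13) / 4.58 = 0.347 mA.

I_D = 0.347 mA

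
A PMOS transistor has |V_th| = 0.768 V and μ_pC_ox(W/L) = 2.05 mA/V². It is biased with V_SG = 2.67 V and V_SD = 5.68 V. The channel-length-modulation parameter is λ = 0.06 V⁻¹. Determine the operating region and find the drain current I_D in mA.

Saturation; I_D = 4.97 mA

V_ov = V_SG − |V_th| = 2.67 − 0.768 = 1.9 V.
Since V_SD = 5.68 V ≥ V_ov = 1.9 V, the device is in saturation.
I_D = ½ k_p V_ov² (1 + λ V_SD) = 0.5 × 2.05 × 1.9² × (1 + 0.06 × 5.68) = 4.97 mA.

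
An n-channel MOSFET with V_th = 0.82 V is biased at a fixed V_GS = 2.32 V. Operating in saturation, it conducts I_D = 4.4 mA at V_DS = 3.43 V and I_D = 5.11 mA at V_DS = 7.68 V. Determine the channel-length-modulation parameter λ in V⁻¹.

With V_GS fixed, I_D ∝ (1 + λ V_DS) in saturation, so I_D2/I_D1 = (1 + λ V_DS2)/(1 + λ V_DS1).
5.11/4.4 = 1.161 = (1 + 7.68 λ)/(1 + 3.43 λ).
Solving: λ (I_D1 V_DS2 − I_D2 V_DS1) = I_D2 − I_D1, so λ = (5.11 − 4.4) / (4.4 × 7.68 − 5.11 × 3.43) = 0.71 / 16.3 = 0.0437 V⁻¹.

λ = 0.0437 V⁻¹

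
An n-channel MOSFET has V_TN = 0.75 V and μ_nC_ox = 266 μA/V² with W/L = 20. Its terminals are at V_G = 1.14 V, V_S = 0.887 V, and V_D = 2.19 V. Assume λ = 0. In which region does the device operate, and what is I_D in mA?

V_GS = V_G − V_S = 1.14 − 0.887 = 0.253 V; V_DS = V_D − V_S = 2.19 − 0.887 = 1.3 V.
V_GS = 0.253 V < V_TN = 0.75 V, so the transistor is in cutoff.

Cutoff; I_D = 0 mA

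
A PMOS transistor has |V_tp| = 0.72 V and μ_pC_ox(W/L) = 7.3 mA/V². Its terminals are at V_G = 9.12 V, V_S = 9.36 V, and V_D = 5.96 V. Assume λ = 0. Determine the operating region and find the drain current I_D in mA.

V_SG = V_S − V_G = 9.36 − 9.12 = 0.24 V; V_SD = V_S − V_D = 9.36 − 5.96 = 3.4 V.
V_SG = 0.24 V < |V_tp| = 0.72 V, so the transistor is in cutoff.

Cutoff; I_D = 0 mA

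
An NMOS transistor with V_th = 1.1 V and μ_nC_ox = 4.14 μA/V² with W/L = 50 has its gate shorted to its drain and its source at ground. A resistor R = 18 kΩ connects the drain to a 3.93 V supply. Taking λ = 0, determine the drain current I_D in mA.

I_D = 0.102 mA

With gate tied to drain, V_GS = V_DS ≥ V_GS − V_th, so the device is in saturation.
k_n = μ_nC_ox · (W/L) = 0.207 mA/V².
KCL at the drain: ½ k_n (V_GS − V_th)² = (V_DD − V_GS)/R.
Let x = V_GS − 1.1. Then 1.86 x² + x − 2.83 = 0, giving x = 0.993 V (positive root), so V_GS = 2.09 V.
I_D = (V_DD − V_GS)/R = (3.93 − 2.09) / 18 = 0.102 mA.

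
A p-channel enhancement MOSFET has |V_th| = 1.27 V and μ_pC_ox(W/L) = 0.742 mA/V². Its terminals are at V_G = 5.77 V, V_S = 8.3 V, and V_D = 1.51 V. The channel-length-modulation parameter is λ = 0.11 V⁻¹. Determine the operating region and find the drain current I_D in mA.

V_SG = V_S − V_G = 8.3 − 5.77 = 2.53 V; V_SD = V_S − V_D = 8.3 − 1.51 = 6.79 V.
V_ov = V_SG − |V_th| = 2.53 − 1.27 = 1.26 V.
Since V_SD = 6.79 V ≥ V_ov = 1.26 V, the device is in saturation.
I_D = ½ k_p V_ov² (1 + λ V_SD) = 0.5 × 0.742 × 1.26² × (1 + 0.11 × 6.79) = 1.03 mA.

Saturation; I_D = 1.03 mA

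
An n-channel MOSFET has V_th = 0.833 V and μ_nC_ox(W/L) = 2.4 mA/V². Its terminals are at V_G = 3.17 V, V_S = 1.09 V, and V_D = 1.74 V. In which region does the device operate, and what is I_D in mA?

V_GS = V_G − V_S = 3.17 − 1.09 = 2.08 V; V_DS = V_D − V_S = 1.74 − 1.09 = 0.65 V.
V_ov = V_GS − V_th = 2.08 − 0.833 = 1.25 V.
Since V_DS = 0.65 V < V_ov = 1.25 V, the device is in the triode region.
I_D = k_n [V_ov · V_DS − ½ V_DS²] = 2.4 × [1.25 × 0.65 − 0.5 × 0.65²] = 1.44 mA.

Triode; I_D = 1.44 mA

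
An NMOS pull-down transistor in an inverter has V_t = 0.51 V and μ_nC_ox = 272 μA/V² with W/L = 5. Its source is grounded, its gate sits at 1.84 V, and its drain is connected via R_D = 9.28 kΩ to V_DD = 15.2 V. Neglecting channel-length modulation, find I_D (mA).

I_D = 1.20 mA

V_GS = V_G = 1.84 V, so V_ov = 1.84 − 0.51 = 1.33 V.
k_n = μ_nC_ox · (W/L) = 1.36 mA/V².
Assume saturation: I_D = ½ k_n V_ov² = 0.5 × 1.36 × 1.33² = 1.2 mA, giving V_DS = V_DD − I_D R_D = 15.2 − 1.2 × 9.28 = 4.04 V.
V_DS = 4.04 V ≥ V_ov = 1.33 V, confirming saturation.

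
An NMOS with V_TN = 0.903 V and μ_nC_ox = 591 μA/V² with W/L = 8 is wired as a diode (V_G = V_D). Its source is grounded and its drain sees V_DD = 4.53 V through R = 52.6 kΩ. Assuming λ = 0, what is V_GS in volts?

V_GS = 1.07 V

With gate tied to drain, V_GS = V_DS ≥ V_GS − V_TN, so the device is in saturation.
k_n = μ_nC_ox · (W/L) = 4.728 mA/V².
KCL at the drain: ½ k_n (V_GS − V_TN)² = (V_DD − V_GS)/R.
Let x = V_GS − 0.903. Then 124 x² + x − 3.627 = 0, giving x = 0.167 V (positive root), so V_GS = 1.07 V.
I_D = (V_DD − V_GS)/R = (4.53 − 1.07) / 52.6 = 0.0658 mA.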